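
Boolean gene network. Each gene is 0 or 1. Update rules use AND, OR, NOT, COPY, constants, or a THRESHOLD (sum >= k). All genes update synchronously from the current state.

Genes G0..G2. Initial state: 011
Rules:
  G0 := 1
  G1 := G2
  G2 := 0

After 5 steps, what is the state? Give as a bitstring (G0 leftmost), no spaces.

Step 1: G0=1(const) G1=G2=1 G2=0(const) -> 110
Step 2: G0=1(const) G1=G2=0 G2=0(const) -> 100
Step 3: G0=1(const) G1=G2=0 G2=0(const) -> 100
Step 4: G0=1(const) G1=G2=0 G2=0(const) -> 100
Step 5: G0=1(const) G1=G2=0 G2=0(const) -> 100

100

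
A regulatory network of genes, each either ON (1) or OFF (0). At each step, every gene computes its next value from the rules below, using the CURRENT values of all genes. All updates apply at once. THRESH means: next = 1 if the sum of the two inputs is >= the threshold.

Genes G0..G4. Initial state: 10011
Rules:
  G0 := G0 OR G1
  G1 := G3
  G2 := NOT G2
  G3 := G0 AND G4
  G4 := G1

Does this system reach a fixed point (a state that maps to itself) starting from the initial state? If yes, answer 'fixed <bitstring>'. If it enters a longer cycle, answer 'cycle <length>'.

Answer: cycle 6

Derivation:
Step 0: 10011
Step 1: G0=G0|G1=1|0=1 G1=G3=1 G2=NOT G2=NOT 0=1 G3=G0&G4=1&1=1 G4=G1=0 -> 11110
Step 2: G0=G0|G1=1|1=1 G1=G3=1 G2=NOT G2=NOT 1=0 G3=G0&G4=1&0=0 G4=G1=1 -> 11001
Step 3: G0=G0|G1=1|1=1 G1=G3=0 G2=NOT G2=NOT 0=1 G3=G0&G4=1&1=1 G4=G1=1 -> 10111
Step 4: G0=G0|G1=1|0=1 G1=G3=1 G2=NOT G2=NOT 1=0 G3=G0&G4=1&1=1 G4=G1=0 -> 11010
Step 5: G0=G0|G1=1|1=1 G1=G3=1 G2=NOT G2=NOT 0=1 G3=G0&G4=1&0=0 G4=G1=1 -> 11101
Step 6: G0=G0|G1=1|1=1 G1=G3=0 G2=NOT G2=NOT 1=0 G3=G0&G4=1&1=1 G4=G1=1 -> 10011
Cycle of length 6 starting at step 0 -> no fixed point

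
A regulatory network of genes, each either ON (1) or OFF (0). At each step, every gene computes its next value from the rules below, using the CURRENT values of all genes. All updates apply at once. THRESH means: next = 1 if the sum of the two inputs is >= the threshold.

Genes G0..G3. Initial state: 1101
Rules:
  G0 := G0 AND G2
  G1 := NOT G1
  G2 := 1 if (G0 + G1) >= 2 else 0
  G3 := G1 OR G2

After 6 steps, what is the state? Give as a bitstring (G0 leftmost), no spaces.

Step 1: G0=G0&G2=1&0=0 G1=NOT G1=NOT 1=0 G2=(1+1>=2)=1 G3=G1|G2=1|0=1 -> 0011
Step 2: G0=G0&G2=0&1=0 G1=NOT G1=NOT 0=1 G2=(0+0>=2)=0 G3=G1|G2=0|1=1 -> 0101
Step 3: G0=G0&G2=0&0=0 G1=NOT G1=NOT 1=0 G2=(0+1>=2)=0 G3=G1|G2=1|0=1 -> 0001
Step 4: G0=G0&G2=0&0=0 G1=NOT G1=NOT 0=1 G2=(0+0>=2)=0 G3=G1|G2=0|0=0 -> 0100
Step 5: G0=G0&G2=0&0=0 G1=NOT G1=NOT 1=0 G2=(0+1>=2)=0 G3=G1|G2=1|0=1 -> 0001
Step 6: G0=G0&G2=0&0=0 G1=NOT G1=NOT 0=1 G2=(0+0>=2)=0 G3=G1|G2=0|0=0 -> 0100

0100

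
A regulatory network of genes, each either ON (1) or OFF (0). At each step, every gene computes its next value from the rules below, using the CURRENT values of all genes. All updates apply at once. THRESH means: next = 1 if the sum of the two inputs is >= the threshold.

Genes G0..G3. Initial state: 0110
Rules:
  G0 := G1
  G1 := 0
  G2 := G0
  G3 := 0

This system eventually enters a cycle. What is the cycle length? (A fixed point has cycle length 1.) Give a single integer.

Answer: 1

Derivation:
Step 0: 0110
Step 1: G0=G1=1 G1=0(const) G2=G0=0 G3=0(const) -> 1000
Step 2: G0=G1=0 G1=0(const) G2=G0=1 G3=0(const) -> 0010
Step 3: G0=G1=0 G1=0(const) G2=G0=0 G3=0(const) -> 0000
Step 4: G0=G1=0 G1=0(const) G2=G0=0 G3=0(const) -> 0000
State from step 4 equals state from step 3 -> cycle length 1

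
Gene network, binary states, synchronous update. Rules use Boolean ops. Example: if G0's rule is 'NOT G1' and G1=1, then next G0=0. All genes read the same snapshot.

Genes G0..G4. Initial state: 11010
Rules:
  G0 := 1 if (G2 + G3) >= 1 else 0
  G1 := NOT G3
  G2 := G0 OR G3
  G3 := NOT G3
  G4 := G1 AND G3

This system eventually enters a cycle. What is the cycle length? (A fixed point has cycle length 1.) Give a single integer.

Step 0: 11010
Step 1: G0=(0+1>=1)=1 G1=NOT G3=NOT 1=0 G2=G0|G3=1|1=1 G3=NOT G3=NOT 1=0 G4=G1&G3=1&1=1 -> 10101
Step 2: G0=(1+0>=1)=1 G1=NOT G3=NOT 0=1 G2=G0|G3=1|0=1 G3=NOT G3=NOT 0=1 G4=G1&G3=0&0=0 -> 11110
Step 3: G0=(1+1>=1)=1 G1=NOT G3=NOT 1=0 G2=G0|G3=1|1=1 G3=NOT G3=NOT 1=0 G4=G1&G3=1&1=1 -> 10101
State from step 3 equals state from step 1 -> cycle length 2

Answer: 2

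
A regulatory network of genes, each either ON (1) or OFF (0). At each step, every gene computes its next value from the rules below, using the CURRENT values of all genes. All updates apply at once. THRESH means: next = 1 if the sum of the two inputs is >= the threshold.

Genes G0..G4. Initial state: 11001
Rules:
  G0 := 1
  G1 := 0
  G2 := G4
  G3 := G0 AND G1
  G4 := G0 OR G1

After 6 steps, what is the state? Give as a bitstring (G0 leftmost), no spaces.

Step 1: G0=1(const) G1=0(const) G2=G4=1 G3=G0&G1=1&1=1 G4=G0|G1=1|1=1 -> 10111
Step 2: G0=1(const) G1=0(const) G2=G4=1 G3=G0&G1=1&0=0 G4=G0|G1=1|0=1 -> 10101
Step 3: G0=1(const) G1=0(const) G2=G4=1 G3=G0&G1=1&0=0 G4=G0|G1=1|0=1 -> 10101
Step 4: G0=1(const) G1=0(const) G2=G4=1 G3=G0&G1=1&0=0 G4=G0|G1=1|0=1 -> 10101
Step 5: G0=1(const) G1=0(const) G2=G4=1 G3=G0&G1=1&0=0 G4=G0|G1=1|0=1 -> 10101
Step 6: G0=1(const) G1=0(const) G2=G4=1 G3=G0&G1=1&0=0 G4=G0|G1=1|0=1 -> 10101

10101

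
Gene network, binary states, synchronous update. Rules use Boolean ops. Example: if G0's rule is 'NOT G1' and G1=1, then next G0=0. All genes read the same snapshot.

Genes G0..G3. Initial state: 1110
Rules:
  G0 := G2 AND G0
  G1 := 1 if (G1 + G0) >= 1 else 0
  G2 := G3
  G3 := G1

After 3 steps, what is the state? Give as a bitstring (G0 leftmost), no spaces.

Step 1: G0=G2&G0=1&1=1 G1=(1+1>=1)=1 G2=G3=0 G3=G1=1 -> 1101
Step 2: G0=G2&G0=0&1=0 G1=(1+1>=1)=1 G2=G3=1 G3=G1=1 -> 0111
Step 3: G0=G2&G0=1&0=0 G1=(1+0>=1)=1 G2=G3=1 G3=G1=1 -> 0111

0111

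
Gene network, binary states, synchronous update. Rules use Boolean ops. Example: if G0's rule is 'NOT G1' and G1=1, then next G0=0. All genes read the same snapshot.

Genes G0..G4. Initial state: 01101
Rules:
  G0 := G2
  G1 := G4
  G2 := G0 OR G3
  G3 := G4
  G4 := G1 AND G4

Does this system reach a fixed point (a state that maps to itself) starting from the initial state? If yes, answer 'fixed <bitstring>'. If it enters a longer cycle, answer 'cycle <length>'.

Answer: fixed 11111

Derivation:
Step 0: 01101
Step 1: G0=G2=1 G1=G4=1 G2=G0|G3=0|0=0 G3=G4=1 G4=G1&G4=1&1=1 -> 11011
Step 2: G0=G2=0 G1=G4=1 G2=G0|G3=1|1=1 G3=G4=1 G4=G1&G4=1&1=1 -> 01111
Step 3: G0=G2=1 G1=G4=1 G2=G0|G3=0|1=1 G3=G4=1 G4=G1&G4=1&1=1 -> 11111
Step 4: G0=G2=1 G1=G4=1 G2=G0|G3=1|1=1 G3=G4=1 G4=G1&G4=1&1=1 -> 11111
Fixed point reached at step 3: 11111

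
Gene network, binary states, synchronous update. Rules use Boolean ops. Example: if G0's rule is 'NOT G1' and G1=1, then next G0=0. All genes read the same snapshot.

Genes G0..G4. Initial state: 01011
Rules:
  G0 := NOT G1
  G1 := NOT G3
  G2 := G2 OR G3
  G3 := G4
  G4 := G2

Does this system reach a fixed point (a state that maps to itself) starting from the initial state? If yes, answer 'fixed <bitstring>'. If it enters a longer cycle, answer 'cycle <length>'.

Answer: fixed 10111

Derivation:
Step 0: 01011
Step 1: G0=NOT G1=NOT 1=0 G1=NOT G3=NOT 1=0 G2=G2|G3=0|1=1 G3=G4=1 G4=G2=0 -> 00110
Step 2: G0=NOT G1=NOT 0=1 G1=NOT G3=NOT 1=0 G2=G2|G3=1|1=1 G3=G4=0 G4=G2=1 -> 10101
Step 3: G0=NOT G1=NOT 0=1 G1=NOT G3=NOT 0=1 G2=G2|G3=1|0=1 G3=G4=1 G4=G2=1 -> 11111
Step 4: G0=NOT G1=NOT 1=0 G1=NOT G3=NOT 1=0 G2=G2|G3=1|1=1 G3=G4=1 G4=G2=1 -> 00111
Step 5: G0=NOT G1=NOT 0=1 G1=NOT G3=NOT 1=0 G2=G2|G3=1|1=1 G3=G4=1 G4=G2=1 -> 10111
Step 6: G0=NOT G1=NOT 0=1 G1=NOT G3=NOT 1=0 G2=G2|G3=1|1=1 G3=G4=1 G4=G2=1 -> 10111
Fixed point reached at step 5: 10111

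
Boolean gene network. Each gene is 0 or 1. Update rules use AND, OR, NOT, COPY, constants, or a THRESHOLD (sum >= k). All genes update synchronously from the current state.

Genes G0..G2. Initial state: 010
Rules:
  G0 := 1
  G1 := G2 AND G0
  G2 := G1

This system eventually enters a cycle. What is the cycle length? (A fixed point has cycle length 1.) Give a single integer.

Step 0: 010
Step 1: G0=1(const) G1=G2&G0=0&0=0 G2=G1=1 -> 101
Step 2: G0=1(const) G1=G2&G0=1&1=1 G2=G1=0 -> 110
Step 3: G0=1(const) G1=G2&G0=0&1=0 G2=G1=1 -> 101
State from step 3 equals state from step 1 -> cycle length 2

Answer: 2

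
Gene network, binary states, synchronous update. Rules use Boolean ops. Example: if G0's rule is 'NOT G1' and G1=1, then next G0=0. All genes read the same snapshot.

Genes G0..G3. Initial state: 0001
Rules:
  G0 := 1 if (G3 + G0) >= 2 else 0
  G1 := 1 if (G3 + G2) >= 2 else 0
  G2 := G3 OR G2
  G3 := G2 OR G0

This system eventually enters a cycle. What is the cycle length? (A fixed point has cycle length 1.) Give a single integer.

Answer: 1

Derivation:
Step 0: 0001
Step 1: G0=(1+0>=2)=0 G1=(1+0>=2)=0 G2=G3|G2=1|0=1 G3=G2|G0=0|0=0 -> 0010
Step 2: G0=(0+0>=2)=0 G1=(0+1>=2)=0 G2=G3|G2=0|1=1 G3=G2|G0=1|0=1 -> 0011
Step 3: G0=(1+0>=2)=0 G1=(1+1>=2)=1 G2=G3|G2=1|1=1 G3=G2|G0=1|0=1 -> 0111
Step 4: G0=(1+0>=2)=0 G1=(1+1>=2)=1 G2=G3|G2=1|1=1 G3=G2|G0=1|0=1 -> 0111
State from step 4 equals state from step 3 -> cycle length 1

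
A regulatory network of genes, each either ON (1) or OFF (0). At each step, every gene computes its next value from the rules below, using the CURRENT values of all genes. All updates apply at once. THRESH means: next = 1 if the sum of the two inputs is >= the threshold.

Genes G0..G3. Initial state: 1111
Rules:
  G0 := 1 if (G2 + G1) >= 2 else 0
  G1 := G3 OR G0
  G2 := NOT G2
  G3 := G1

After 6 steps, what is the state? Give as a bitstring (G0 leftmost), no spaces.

Step 1: G0=(1+1>=2)=1 G1=G3|G0=1|1=1 G2=NOT G2=NOT 1=0 G3=G1=1 -> 1101
Step 2: G0=(0+1>=2)=0 G1=G3|G0=1|1=1 G2=NOT G2=NOT 0=1 G3=G1=1 -> 0111
Step 3: G0=(1+1>=2)=1 G1=G3|G0=1|0=1 G2=NOT G2=NOT 1=0 G3=G1=1 -> 1101
Step 4: G0=(0+1>=2)=0 G1=G3|G0=1|1=1 G2=NOT G2=NOT 0=1 G3=G1=1 -> 0111
Step 5: G0=(1+1>=2)=1 G1=G3|G0=1|0=1 G2=NOT G2=NOT 1=0 G3=G1=1 -> 1101
Step 6: G0=(0+1>=2)=0 G1=G3|G0=1|1=1 G2=NOT G2=NOT 0=1 G3=G1=1 -> 0111

0111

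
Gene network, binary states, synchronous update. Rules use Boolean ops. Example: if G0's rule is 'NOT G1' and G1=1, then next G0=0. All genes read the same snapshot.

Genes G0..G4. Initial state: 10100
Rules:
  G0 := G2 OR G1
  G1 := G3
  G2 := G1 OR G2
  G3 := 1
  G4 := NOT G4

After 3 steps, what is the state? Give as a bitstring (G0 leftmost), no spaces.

Step 1: G0=G2|G1=1|0=1 G1=G3=0 G2=G1|G2=0|1=1 G3=1(const) G4=NOT G4=NOT 0=1 -> 10111
Step 2: G0=G2|G1=1|0=1 G1=G3=1 G2=G1|G2=0|1=1 G3=1(const) G4=NOT G4=NOT 1=0 -> 11110
Step 3: G0=G2|G1=1|1=1 G1=G3=1 G2=G1|G2=1|1=1 G3=1(const) G4=NOT G4=NOT 0=1 -> 11111

11111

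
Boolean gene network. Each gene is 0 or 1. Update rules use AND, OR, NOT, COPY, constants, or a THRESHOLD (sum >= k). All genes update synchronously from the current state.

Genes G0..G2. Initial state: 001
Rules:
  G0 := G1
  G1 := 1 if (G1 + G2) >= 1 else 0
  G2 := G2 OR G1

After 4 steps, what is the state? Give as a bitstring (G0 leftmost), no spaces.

Step 1: G0=G1=0 G1=(0+1>=1)=1 G2=G2|G1=1|0=1 -> 011
Step 2: G0=G1=1 G1=(1+1>=1)=1 G2=G2|G1=1|1=1 -> 111
Step 3: G0=G1=1 G1=(1+1>=1)=1 G2=G2|G1=1|1=1 -> 111
Step 4: G0=G1=1 G1=(1+1>=1)=1 G2=G2|G1=1|1=1 -> 111

111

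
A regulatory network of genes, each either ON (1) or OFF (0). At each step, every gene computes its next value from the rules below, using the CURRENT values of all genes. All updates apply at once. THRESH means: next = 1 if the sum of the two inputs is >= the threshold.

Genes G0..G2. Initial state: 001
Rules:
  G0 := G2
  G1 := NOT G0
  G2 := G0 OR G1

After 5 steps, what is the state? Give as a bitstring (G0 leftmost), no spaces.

Step 1: G0=G2=1 G1=NOT G0=NOT 0=1 G2=G0|G1=0|0=0 -> 110
Step 2: G0=G2=0 G1=NOT G0=NOT 1=0 G2=G0|G1=1|1=1 -> 001
Step 3: G0=G2=1 G1=NOT G0=NOT 0=1 G2=G0|G1=0|0=0 -> 110
Step 4: G0=G2=0 G1=NOT G0=NOT 1=0 G2=G0|G1=1|1=1 -> 001
Step 5: G0=G2=1 G1=NOT G0=NOT 0=1 G2=G0|G1=0|0=0 -> 110

110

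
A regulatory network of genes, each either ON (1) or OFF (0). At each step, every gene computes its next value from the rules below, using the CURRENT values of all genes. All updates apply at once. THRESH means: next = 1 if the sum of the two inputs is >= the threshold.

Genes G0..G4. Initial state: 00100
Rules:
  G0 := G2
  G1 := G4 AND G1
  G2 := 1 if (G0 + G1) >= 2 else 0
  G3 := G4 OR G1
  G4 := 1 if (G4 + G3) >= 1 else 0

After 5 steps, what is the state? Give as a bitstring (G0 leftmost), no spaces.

Step 1: G0=G2=1 G1=G4&G1=0&0=0 G2=(0+0>=2)=0 G3=G4|G1=0|0=0 G4=(0+0>=1)=0 -> 10000
Step 2: G0=G2=0 G1=G4&G1=0&0=0 G2=(1+0>=2)=0 G3=G4|G1=0|0=0 G4=(0+0>=1)=0 -> 00000
Step 3: G0=G2=0 G1=G4&G1=0&0=0 G2=(0+0>=2)=0 G3=G4|G1=0|0=0 G4=(0+0>=1)=0 -> 00000
Step 4: G0=G2=0 G1=G4&G1=0&0=0 G2=(0+0>=2)=0 G3=G4|G1=0|0=0 G4=(0+0>=1)=0 -> 00000
Step 5: G0=G2=0 G1=G4&G1=0&0=0 G2=(0+0>=2)=0 G3=G4|G1=0|0=0 G4=(0+0>=1)=0 -> 00000

00000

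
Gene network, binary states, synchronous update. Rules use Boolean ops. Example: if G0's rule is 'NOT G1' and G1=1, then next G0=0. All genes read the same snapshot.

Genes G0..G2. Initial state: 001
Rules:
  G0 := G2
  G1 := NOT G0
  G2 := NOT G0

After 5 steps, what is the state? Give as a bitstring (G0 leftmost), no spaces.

Step 1: G0=G2=1 G1=NOT G0=NOT 0=1 G2=NOT G0=NOT 0=1 -> 111
Step 2: G0=G2=1 G1=NOT G0=NOT 1=0 G2=NOT G0=NOT 1=0 -> 100
Step 3: G0=G2=0 G1=NOT G0=NOT 1=0 G2=NOT G0=NOT 1=0 -> 000
Step 4: G0=G2=0 G1=NOT G0=NOT 0=1 G2=NOT G0=NOT 0=1 -> 011
Step 5: G0=G2=1 G1=NOT G0=NOT 0=1 G2=NOT G0=NOT 0=1 -> 111

111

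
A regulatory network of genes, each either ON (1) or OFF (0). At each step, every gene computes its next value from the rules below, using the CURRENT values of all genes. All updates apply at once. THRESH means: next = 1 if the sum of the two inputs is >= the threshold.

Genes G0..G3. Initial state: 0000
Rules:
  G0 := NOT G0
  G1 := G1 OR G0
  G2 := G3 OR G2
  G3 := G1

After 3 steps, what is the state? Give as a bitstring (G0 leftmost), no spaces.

Step 1: G0=NOT G0=NOT 0=1 G1=G1|G0=0|0=0 G2=G3|G2=0|0=0 G3=G1=0 -> 1000
Step 2: G0=NOT G0=NOT 1=0 G1=G1|G0=0|1=1 G2=G3|G2=0|0=0 G3=G1=0 -> 0100
Step 3: G0=NOT G0=NOT 0=1 G1=G1|G0=1|0=1 G2=G3|G2=0|0=0 G3=G1=1 -> 1101

1101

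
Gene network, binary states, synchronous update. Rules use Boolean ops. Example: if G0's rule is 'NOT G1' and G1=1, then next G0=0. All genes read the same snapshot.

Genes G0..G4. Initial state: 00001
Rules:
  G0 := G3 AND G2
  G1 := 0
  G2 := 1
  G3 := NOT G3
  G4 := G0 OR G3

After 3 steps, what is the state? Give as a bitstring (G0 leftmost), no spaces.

Step 1: G0=G3&G2=0&0=0 G1=0(const) G2=1(const) G3=NOT G3=NOT 0=1 G4=G0|G3=0|0=0 -> 00110
Step 2: G0=G3&G2=1&1=1 G1=0(const) G2=1(const) G3=NOT G3=NOT 1=0 G4=G0|G3=0|1=1 -> 10101
Step 3: G0=G3&G2=0&1=0 G1=0(const) G2=1(const) G3=NOT G3=NOT 0=1 G4=G0|G3=1|0=1 -> 00111

00111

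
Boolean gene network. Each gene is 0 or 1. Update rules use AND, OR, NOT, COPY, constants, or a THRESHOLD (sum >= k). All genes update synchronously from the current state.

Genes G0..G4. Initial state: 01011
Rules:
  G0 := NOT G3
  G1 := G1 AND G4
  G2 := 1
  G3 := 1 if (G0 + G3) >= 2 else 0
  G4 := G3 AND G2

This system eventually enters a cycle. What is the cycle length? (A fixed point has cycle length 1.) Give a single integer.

Step 0: 01011
Step 1: G0=NOT G3=NOT 1=0 G1=G1&G4=1&1=1 G2=1(const) G3=(0+1>=2)=0 G4=G3&G2=1&0=0 -> 01100
Step 2: G0=NOT G3=NOT 0=1 G1=G1&G4=1&0=0 G2=1(const) G3=(0+0>=2)=0 G4=G3&G2=0&1=0 -> 10100
Step 3: G0=NOT G3=NOT 0=1 G1=G1&G4=0&0=0 G2=1(const) G3=(1+0>=2)=0 G4=G3&G2=0&1=0 -> 10100
State from step 3 equals state from step 2 -> cycle length 1

Answer: 1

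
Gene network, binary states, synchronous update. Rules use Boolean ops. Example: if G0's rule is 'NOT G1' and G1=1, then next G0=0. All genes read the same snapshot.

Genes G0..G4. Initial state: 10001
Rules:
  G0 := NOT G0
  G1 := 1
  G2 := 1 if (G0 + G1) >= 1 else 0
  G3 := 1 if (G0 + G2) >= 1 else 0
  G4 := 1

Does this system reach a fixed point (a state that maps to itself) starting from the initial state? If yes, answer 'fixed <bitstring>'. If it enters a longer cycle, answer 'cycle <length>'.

Answer: cycle 2

Derivation:
Step 0: 10001
Step 1: G0=NOT G0=NOT 1=0 G1=1(const) G2=(1+0>=1)=1 G3=(1+0>=1)=1 G4=1(const) -> 01111
Step 2: G0=NOT G0=NOT 0=1 G1=1(const) G2=(0+1>=1)=1 G3=(0+1>=1)=1 G4=1(const) -> 11111
Step 3: G0=NOT G0=NOT 1=0 G1=1(const) G2=(1+1>=1)=1 G3=(1+1>=1)=1 G4=1(const) -> 01111
Cycle of length 2 starting at step 1 -> no fixed point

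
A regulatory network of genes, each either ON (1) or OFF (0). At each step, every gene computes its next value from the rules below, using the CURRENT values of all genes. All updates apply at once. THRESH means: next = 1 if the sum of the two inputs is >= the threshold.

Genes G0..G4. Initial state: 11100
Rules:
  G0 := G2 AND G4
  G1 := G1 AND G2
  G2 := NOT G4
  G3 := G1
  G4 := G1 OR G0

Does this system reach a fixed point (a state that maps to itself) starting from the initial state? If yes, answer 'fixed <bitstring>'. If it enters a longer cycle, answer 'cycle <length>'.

Answer: fixed 00100

Derivation:
Step 0: 11100
Step 1: G0=G2&G4=1&0=0 G1=G1&G2=1&1=1 G2=NOT G4=NOT 0=1 G3=G1=1 G4=G1|G0=1|1=1 -> 01111
Step 2: G0=G2&G4=1&1=1 G1=G1&G2=1&1=1 G2=NOT G4=NOT 1=0 G3=G1=1 G4=G1|G0=1|0=1 -> 11011
Step 3: G0=G2&G4=0&1=0 G1=G1&G2=1&0=0 G2=NOT G4=NOT 1=0 G3=G1=1 G4=G1|G0=1|1=1 -> 00011
Step 4: G0=G2&G4=0&1=0 G1=G1&G2=0&0=0 G2=NOT G4=NOT 1=0 G3=G1=0 G4=G1|G0=0|0=0 -> 00000
Step 5: G0=G2&G4=0&0=0 G1=G1&G2=0&0=0 G2=NOT G4=NOT 0=1 G3=G1=0 G4=G1|G0=0|0=0 -> 00100
Step 6: G0=G2&G4=1&0=0 G1=G1&G2=0&1=0 G2=NOT G4=NOT 0=1 G3=G1=0 G4=G1|G0=0|0=0 -> 00100
Fixed point reached at step 5: 00100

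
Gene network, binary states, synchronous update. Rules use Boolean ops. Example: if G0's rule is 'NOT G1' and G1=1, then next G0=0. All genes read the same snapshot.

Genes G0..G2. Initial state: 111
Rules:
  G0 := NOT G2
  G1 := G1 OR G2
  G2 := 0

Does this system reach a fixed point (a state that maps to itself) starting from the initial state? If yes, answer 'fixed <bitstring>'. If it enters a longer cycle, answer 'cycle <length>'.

Step 0: 111
Step 1: G0=NOT G2=NOT 1=0 G1=G1|G2=1|1=1 G2=0(const) -> 010
Step 2: G0=NOT G2=NOT 0=1 G1=G1|G2=1|0=1 G2=0(const) -> 110
Step 3: G0=NOT G2=NOT 0=1 G1=G1|G2=1|0=1 G2=0(const) -> 110
Fixed point reached at step 2: 110

Answer: fixed 110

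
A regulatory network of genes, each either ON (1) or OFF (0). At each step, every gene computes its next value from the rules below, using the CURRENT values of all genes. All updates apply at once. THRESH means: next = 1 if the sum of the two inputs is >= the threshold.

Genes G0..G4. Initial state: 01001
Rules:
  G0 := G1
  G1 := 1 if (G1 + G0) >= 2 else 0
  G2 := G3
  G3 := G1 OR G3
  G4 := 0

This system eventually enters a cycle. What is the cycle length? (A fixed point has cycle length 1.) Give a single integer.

Answer: 1

Derivation:
Step 0: 01001
Step 1: G0=G1=1 G1=(1+0>=2)=0 G2=G3=0 G3=G1|G3=1|0=1 G4=0(const) -> 10010
Step 2: G0=G1=0 G1=(0+1>=2)=0 G2=G3=1 G3=G1|G3=0|1=1 G4=0(const) -> 00110
Step 3: G0=G1=0 G1=(0+0>=2)=0 G2=G3=1 G3=G1|G3=0|1=1 G4=0(const) -> 00110
State from step 3 equals state from step 2 -> cycle length 1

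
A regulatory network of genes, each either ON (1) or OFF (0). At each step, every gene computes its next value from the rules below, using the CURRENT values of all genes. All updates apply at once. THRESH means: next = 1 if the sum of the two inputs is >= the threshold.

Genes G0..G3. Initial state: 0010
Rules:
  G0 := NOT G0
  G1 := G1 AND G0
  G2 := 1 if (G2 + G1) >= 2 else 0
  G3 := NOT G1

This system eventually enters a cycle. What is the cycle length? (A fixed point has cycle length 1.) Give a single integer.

Step 0: 0010
Step 1: G0=NOT G0=NOT 0=1 G1=G1&G0=0&0=0 G2=(1+0>=2)=0 G3=NOT G1=NOT 0=1 -> 1001
Step 2: G0=NOT G0=NOT 1=0 G1=G1&G0=0&1=0 G2=(0+0>=2)=0 G3=NOT G1=NOT 0=1 -> 0001
Step 3: G0=NOT G0=NOT 0=1 G1=G1&G0=0&0=0 G2=(0+0>=2)=0 G3=NOT G1=NOT 0=1 -> 1001
State from step 3 equals state from step 1 -> cycle length 2

Answer: 2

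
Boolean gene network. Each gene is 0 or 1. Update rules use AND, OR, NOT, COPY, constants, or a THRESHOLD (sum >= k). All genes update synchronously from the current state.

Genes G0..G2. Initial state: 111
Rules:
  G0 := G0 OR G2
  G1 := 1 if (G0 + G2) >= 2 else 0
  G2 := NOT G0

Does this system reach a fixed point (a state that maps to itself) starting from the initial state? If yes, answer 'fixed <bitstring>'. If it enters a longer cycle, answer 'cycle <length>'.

Step 0: 111
Step 1: G0=G0|G2=1|1=1 G1=(1+1>=2)=1 G2=NOT G0=NOT 1=0 -> 110
Step 2: G0=G0|G2=1|0=1 G1=(1+0>=2)=0 G2=NOT G0=NOT 1=0 -> 100
Step 3: G0=G0|G2=1|0=1 G1=(1+0>=2)=0 G2=NOT G0=NOT 1=0 -> 100
Fixed point reached at step 2: 100

Answer: fixed 100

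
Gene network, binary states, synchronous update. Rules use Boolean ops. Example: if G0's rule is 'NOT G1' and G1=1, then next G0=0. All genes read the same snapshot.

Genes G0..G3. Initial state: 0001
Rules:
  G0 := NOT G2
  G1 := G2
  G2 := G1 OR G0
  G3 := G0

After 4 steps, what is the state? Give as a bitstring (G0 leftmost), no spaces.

Step 1: G0=NOT G2=NOT 0=1 G1=G2=0 G2=G1|G0=0|0=0 G3=G0=0 -> 1000
Step 2: G0=NOT G2=NOT 0=1 G1=G2=0 G2=G1|G0=0|1=1 G3=G0=1 -> 1011
Step 3: G0=NOT G2=NOT 1=0 G1=G2=1 G2=G1|G0=0|1=1 G3=G0=1 -> 0111
Step 4: G0=NOT G2=NOT 1=0 G1=G2=1 G2=G1|G0=1|0=1 G3=G0=0 -> 0110

0110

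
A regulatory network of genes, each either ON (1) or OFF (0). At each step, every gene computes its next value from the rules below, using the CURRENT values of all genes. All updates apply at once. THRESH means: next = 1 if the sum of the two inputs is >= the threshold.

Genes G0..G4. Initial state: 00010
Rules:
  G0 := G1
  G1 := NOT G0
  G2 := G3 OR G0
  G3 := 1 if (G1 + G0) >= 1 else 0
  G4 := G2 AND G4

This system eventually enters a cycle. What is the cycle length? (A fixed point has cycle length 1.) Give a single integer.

Step 0: 00010
Step 1: G0=G1=0 G1=NOT G0=NOT 0=1 G2=G3|G0=1|0=1 G3=(0+0>=1)=0 G4=G2&G4=0&0=0 -> 01100
Step 2: G0=G1=1 G1=NOT G0=NOT 0=1 G2=G3|G0=0|0=0 G3=(1+0>=1)=1 G4=G2&G4=1&0=0 -> 11010
Step 3: G0=G1=1 G1=NOT G0=NOT 1=0 G2=G3|G0=1|1=1 G3=(1+1>=1)=1 G4=G2&G4=0&0=0 -> 10110
Step 4: G0=G1=0 G1=NOT G0=NOT 1=0 G2=G3|G0=1|1=1 G3=(0+1>=1)=1 G4=G2&G4=1&0=0 -> 00110
Step 5: G0=G1=0 G1=NOT G0=NOT 0=1 G2=G3|G0=1|0=1 G3=(0+0>=1)=0 G4=G2&G4=1&0=0 -> 01100
State from step 5 equals state from step 1 -> cycle length 4

Answer: 4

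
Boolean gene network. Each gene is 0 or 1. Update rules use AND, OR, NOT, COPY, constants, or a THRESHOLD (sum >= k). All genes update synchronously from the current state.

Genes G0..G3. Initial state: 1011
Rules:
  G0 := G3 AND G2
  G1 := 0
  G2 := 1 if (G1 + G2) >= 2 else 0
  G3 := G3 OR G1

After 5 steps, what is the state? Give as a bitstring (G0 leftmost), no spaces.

Step 1: G0=G3&G2=1&1=1 G1=0(const) G2=(0+1>=2)=0 G3=G3|G1=1|0=1 -> 1001
Step 2: G0=G3&G2=1&0=0 G1=0(const) G2=(0+0>=2)=0 G3=G3|G1=1|0=1 -> 0001
Step 3: G0=G3&G2=1&0=0 G1=0(const) G2=(0+0>=2)=0 G3=G3|G1=1|0=1 -> 0001
Step 4: G0=G3&G2=1&0=0 G1=0(const) G2=(0+0>=2)=0 G3=G3|G1=1|0=1 -> 0001
Step 5: G0=G3&G2=1&0=0 G1=0(const) G2=(0+0>=2)=0 G3=G3|G1=1|0=1 -> 0001

0001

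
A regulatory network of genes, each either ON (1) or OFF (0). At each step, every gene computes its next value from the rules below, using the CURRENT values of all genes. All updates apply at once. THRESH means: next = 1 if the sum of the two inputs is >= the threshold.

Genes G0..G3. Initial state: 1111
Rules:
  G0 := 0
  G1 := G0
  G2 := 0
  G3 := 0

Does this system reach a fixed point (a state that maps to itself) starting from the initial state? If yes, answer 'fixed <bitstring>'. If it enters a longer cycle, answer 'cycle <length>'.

Step 0: 1111
Step 1: G0=0(const) G1=G0=1 G2=0(const) G3=0(const) -> 0100
Step 2: G0=0(const) G1=G0=0 G2=0(const) G3=0(const) -> 0000
Step 3: G0=0(const) G1=G0=0 G2=0(const) G3=0(const) -> 0000
Fixed point reached at step 2: 0000

Answer: fixed 0000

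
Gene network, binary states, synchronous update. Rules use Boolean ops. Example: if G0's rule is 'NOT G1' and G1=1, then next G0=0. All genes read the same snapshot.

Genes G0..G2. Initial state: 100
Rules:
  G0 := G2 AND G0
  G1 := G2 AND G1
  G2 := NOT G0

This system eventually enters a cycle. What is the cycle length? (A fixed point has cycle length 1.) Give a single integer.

Answer: 1

Derivation:
Step 0: 100
Step 1: G0=G2&G0=0&1=0 G1=G2&G1=0&0=0 G2=NOT G0=NOT 1=0 -> 000
Step 2: G0=G2&G0=0&0=0 G1=G2&G1=0&0=0 G2=NOT G0=NOT 0=1 -> 001
Step 3: G0=G2&G0=1&0=0 G1=G2&G1=1&0=0 G2=NOT G0=NOT 0=1 -> 001
State from step 3 equals state from step 2 -> cycle length 1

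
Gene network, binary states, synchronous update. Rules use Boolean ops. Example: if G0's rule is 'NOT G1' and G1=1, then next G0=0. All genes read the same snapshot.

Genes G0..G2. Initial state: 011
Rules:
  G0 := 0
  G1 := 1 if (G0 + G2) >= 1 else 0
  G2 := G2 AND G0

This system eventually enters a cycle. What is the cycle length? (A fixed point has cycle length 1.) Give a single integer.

Answer: 1

Derivation:
Step 0: 011
Step 1: G0=0(const) G1=(0+1>=1)=1 G2=G2&G0=1&0=0 -> 010
Step 2: G0=0(const) G1=(0+0>=1)=0 G2=G2&G0=0&0=0 -> 000
Step 3: G0=0(const) G1=(0+0>=1)=0 G2=G2&G0=0&0=0 -> 000
State from step 3 equals state from step 2 -> cycle length 1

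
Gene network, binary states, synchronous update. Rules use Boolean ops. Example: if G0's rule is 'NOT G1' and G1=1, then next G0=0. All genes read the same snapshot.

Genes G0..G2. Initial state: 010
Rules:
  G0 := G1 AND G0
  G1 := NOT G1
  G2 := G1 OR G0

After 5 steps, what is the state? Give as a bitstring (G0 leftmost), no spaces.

Step 1: G0=G1&G0=1&0=0 G1=NOT G1=NOT 1=0 G2=G1|G0=1|0=1 -> 001
Step 2: G0=G1&G0=0&0=0 G1=NOT G1=NOT 0=1 G2=G1|G0=0|0=0 -> 010
Step 3: G0=G1&G0=1&0=0 G1=NOT G1=NOT 1=0 G2=G1|G0=1|0=1 -> 001
Step 4: G0=G1&G0=0&0=0 G1=NOT G1=NOT 0=1 G2=G1|G0=0|0=0 -> 010
Step 5: G0=G1&G0=1&0=0 G1=NOT G1=NOT 1=0 G2=G1|G0=1|0=1 -> 001

001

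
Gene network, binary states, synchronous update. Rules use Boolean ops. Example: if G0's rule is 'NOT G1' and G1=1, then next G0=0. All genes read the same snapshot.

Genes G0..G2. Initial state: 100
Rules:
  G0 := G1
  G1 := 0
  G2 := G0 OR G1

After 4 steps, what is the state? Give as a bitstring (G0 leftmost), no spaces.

Step 1: G0=G1=0 G1=0(const) G2=G0|G1=1|0=1 -> 001
Step 2: G0=G1=0 G1=0(const) G2=G0|G1=0|0=0 -> 000
Step 3: G0=G1=0 G1=0(const) G2=G0|G1=0|0=0 -> 000
Step 4: G0=G1=0 G1=0(const) G2=G0|G1=0|0=0 -> 000

000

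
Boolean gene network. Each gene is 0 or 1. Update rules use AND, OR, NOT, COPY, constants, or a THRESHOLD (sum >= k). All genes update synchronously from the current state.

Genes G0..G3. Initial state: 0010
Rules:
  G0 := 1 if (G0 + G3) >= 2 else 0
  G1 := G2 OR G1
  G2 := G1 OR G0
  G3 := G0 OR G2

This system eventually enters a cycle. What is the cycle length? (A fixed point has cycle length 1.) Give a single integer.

Step 0: 0010
Step 1: G0=(0+0>=2)=0 G1=G2|G1=1|0=1 G2=G1|G0=0|0=0 G3=G0|G2=0|1=1 -> 0101
Step 2: G0=(0+1>=2)=0 G1=G2|G1=0|1=1 G2=G1|G0=1|0=1 G3=G0|G2=0|0=0 -> 0110
Step 3: G0=(0+0>=2)=0 G1=G2|G1=1|1=1 G2=G1|G0=1|0=1 G3=G0|G2=0|1=1 -> 0111
Step 4: G0=(0+1>=2)=0 G1=G2|G1=1|1=1 G2=G1|G0=1|0=1 G3=G0|G2=0|1=1 -> 0111
State from step 4 equals state from step 3 -> cycle length 1

Answer: 1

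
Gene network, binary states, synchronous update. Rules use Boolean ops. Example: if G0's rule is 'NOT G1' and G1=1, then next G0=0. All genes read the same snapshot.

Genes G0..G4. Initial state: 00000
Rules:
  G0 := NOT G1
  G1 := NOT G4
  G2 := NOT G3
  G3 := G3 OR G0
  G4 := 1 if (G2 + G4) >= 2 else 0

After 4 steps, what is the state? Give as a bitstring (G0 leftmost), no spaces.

Step 1: G0=NOT G1=NOT 0=1 G1=NOT G4=NOT 0=1 G2=NOT G3=NOT 0=1 G3=G3|G0=0|0=0 G4=(0+0>=2)=0 -> 11100
Step 2: G0=NOT G1=NOT 1=0 G1=NOT G4=NOT 0=1 G2=NOT G3=NOT 0=1 G3=G3|G0=0|1=1 G4=(1+0>=2)=0 -> 01110
Step 3: G0=NOT G1=NOT 1=0 G1=NOT G4=NOT 0=1 G2=NOT G3=NOT 1=0 G3=G3|G0=1|0=1 G4=(1+0>=2)=0 -> 01010
Step 4: G0=NOT G1=NOT 1=0 G1=NOT G4=NOT 0=1 G2=NOT G3=NOT 1=0 G3=G3|G0=1|0=1 G4=(0+0>=2)=0 -> 01010

01010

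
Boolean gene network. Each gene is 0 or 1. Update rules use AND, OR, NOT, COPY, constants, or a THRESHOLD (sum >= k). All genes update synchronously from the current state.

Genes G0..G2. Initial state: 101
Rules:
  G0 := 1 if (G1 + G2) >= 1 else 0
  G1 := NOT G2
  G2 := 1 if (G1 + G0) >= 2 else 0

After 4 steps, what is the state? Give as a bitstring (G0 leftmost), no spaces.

Step 1: G0=(0+1>=1)=1 G1=NOT G2=NOT 1=0 G2=(0+1>=2)=0 -> 100
Step 2: G0=(0+0>=1)=0 G1=NOT G2=NOT 0=1 G2=(0+1>=2)=0 -> 010
Step 3: G0=(1+0>=1)=1 G1=NOT G2=NOT 0=1 G2=(1+0>=2)=0 -> 110
Step 4: G0=(1+0>=1)=1 G1=NOT G2=NOT 0=1 G2=(1+1>=2)=1 -> 111

111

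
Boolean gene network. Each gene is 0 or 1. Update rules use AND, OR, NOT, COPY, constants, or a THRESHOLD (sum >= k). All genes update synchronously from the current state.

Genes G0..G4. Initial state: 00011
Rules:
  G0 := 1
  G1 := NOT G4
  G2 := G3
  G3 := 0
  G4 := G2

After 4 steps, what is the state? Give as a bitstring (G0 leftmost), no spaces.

Step 1: G0=1(const) G1=NOT G4=NOT 1=0 G2=G3=1 G3=0(const) G4=G2=0 -> 10100
Step 2: G0=1(const) G1=NOT G4=NOT 0=1 G2=G3=0 G3=0(const) G4=G2=1 -> 11001
Step 3: G0=1(const) G1=NOT G4=NOT 1=0 G2=G3=0 G3=0(const) G4=G2=0 -> 10000
Step 4: G0=1(const) G1=NOT G4=NOT 0=1 G2=G3=0 G3=0(const) G4=G2=0 -> 11000

11000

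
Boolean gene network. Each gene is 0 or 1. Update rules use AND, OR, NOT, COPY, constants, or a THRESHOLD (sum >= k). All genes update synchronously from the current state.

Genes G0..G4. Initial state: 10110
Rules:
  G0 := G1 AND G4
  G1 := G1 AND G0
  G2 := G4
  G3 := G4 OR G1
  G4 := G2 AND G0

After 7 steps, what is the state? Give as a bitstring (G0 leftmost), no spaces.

Step 1: G0=G1&G4=0&0=0 G1=G1&G0=0&1=0 G2=G4=0 G3=G4|G1=0|0=0 G4=G2&G0=1&1=1 -> 00001
Step 2: G0=G1&G4=0&1=0 G1=G1&G0=0&0=0 G2=G4=1 G3=G4|G1=1|0=1 G4=G2&G0=0&0=0 -> 00110
Step 3: G0=G1&G4=0&0=0 G1=G1&G0=0&0=0 G2=G4=0 G3=G4|G1=0|0=0 G4=G2&G0=1&0=0 -> 00000
Step 4: G0=G1&G4=0&0=0 G1=G1&G0=0&0=0 G2=G4=0 G3=G4|G1=0|0=0 G4=G2&G0=0&0=0 -> 00000
Step 5: G0=G1&G4=0&0=0 G1=G1&G0=0&0=0 G2=G4=0 G3=G4|G1=0|0=0 G4=G2&G0=0&0=0 -> 00000
Step 6: G0=G1&G4=0&0=0 G1=G1&G0=0&0=0 G2=G4=0 G3=G4|G1=0|0=0 G4=G2&G0=0&0=0 -> 00000
Step 7: G0=G1&G4=0&0=0 G1=G1&G0=0&0=0 G2=G4=0 G3=G4|G1=0|0=0 G4=G2&G0=0&0=0 -> 00000

00000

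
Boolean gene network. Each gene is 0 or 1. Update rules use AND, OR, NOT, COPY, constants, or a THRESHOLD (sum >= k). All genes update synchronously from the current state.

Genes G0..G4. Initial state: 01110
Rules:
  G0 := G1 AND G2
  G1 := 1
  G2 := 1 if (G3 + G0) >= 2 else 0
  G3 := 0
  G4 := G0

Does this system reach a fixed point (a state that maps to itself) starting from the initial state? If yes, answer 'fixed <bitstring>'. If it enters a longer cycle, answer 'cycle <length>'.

Step 0: 01110
Step 1: G0=G1&G2=1&1=1 G1=1(const) G2=(1+0>=2)=0 G3=0(const) G4=G0=0 -> 11000
Step 2: G0=G1&G2=1&0=0 G1=1(const) G2=(0+1>=2)=0 G3=0(const) G4=G0=1 -> 01001
Step 3: G0=G1&G2=1&0=0 G1=1(const) G2=(0+0>=2)=0 G3=0(const) G4=G0=0 -> 01000
Step 4: G0=G1&G2=1&0=0 G1=1(const) G2=(0+0>=2)=0 G3=0(const) G4=G0=0 -> 01000
Fixed point reached at step 3: 01000

Answer: fixed 01000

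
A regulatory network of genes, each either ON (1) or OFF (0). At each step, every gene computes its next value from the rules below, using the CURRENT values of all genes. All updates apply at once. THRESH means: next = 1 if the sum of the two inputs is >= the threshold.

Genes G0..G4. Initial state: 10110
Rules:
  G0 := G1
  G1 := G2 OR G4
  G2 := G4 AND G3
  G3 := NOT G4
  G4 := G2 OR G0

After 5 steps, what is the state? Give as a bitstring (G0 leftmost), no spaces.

Step 1: G0=G1=0 G1=G2|G4=1|0=1 G2=G4&G3=0&1=0 G3=NOT G4=NOT 0=1 G4=G2|G0=1|1=1 -> 01011
Step 2: G0=G1=1 G1=G2|G4=0|1=1 G2=G4&G3=1&1=1 G3=NOT G4=NOT 1=0 G4=G2|G0=0|0=0 -> 11100
Step 3: G0=G1=1 G1=G2|G4=1|0=1 G2=G4&G3=0&0=0 G3=NOT G4=NOT 0=1 G4=G2|G0=1|1=1 -> 11011
Step 4: G0=G1=1 G1=G2|G4=0|1=1 G2=G4&G3=1&1=1 G3=NOT G4=NOT 1=0 G4=G2|G0=0|1=1 -> 11101
Step 5: G0=G1=1 G1=G2|G4=1|1=1 G2=G4&G3=1&0=0 G3=NOT G4=NOT 1=0 G4=G2|G0=1|1=1 -> 11001

11001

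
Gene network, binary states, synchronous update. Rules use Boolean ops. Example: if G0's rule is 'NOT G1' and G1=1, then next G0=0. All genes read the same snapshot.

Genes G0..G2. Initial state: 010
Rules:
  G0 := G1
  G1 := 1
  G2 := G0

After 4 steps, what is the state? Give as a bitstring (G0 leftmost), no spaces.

Step 1: G0=G1=1 G1=1(const) G2=G0=0 -> 110
Step 2: G0=G1=1 G1=1(const) G2=G0=1 -> 111
Step 3: G0=G1=1 G1=1(const) G2=G0=1 -> 111
Step 4: G0=G1=1 G1=1(const) G2=G0=1 -> 111

111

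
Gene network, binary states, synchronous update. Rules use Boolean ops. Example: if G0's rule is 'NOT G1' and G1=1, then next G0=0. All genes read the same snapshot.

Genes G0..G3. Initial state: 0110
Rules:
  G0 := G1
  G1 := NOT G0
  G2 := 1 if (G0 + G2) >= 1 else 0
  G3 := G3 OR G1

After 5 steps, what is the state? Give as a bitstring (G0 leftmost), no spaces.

Step 1: G0=G1=1 G1=NOT G0=NOT 0=1 G2=(0+1>=1)=1 G3=G3|G1=0|1=1 -> 1111
Step 2: G0=G1=1 G1=NOT G0=NOT 1=0 G2=(1+1>=1)=1 G3=G3|G1=1|1=1 -> 1011
Step 3: G0=G1=0 G1=NOT G0=NOT 1=0 G2=(1+1>=1)=1 G3=G3|G1=1|0=1 -> 0011
Step 4: G0=G1=0 G1=NOT G0=NOT 0=1 G2=(0+1>=1)=1 G3=G3|G1=1|0=1 -> 0111
Step 5: G0=G1=1 G1=NOT G0=NOT 0=1 G2=(0+1>=1)=1 G3=G3|G1=1|1=1 -> 1111

1111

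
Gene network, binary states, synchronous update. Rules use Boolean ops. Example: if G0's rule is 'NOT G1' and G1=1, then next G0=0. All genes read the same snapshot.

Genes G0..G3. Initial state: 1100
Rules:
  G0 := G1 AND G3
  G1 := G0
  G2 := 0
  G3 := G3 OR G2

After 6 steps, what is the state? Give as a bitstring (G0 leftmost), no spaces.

Step 1: G0=G1&G3=1&0=0 G1=G0=1 G2=0(const) G3=G3|G2=0|0=0 -> 0100
Step 2: G0=G1&G3=1&0=0 G1=G0=0 G2=0(const) G3=G3|G2=0|0=0 -> 0000
Step 3: G0=G1&G3=0&0=0 G1=G0=0 G2=0(const) G3=G3|G2=0|0=0 -> 0000
Step 4: G0=G1&G3=0&0=0 G1=G0=0 G2=0(const) G3=G3|G2=0|0=0 -> 0000
Step 5: G0=G1&G3=0&0=0 G1=G0=0 G2=0(const) G3=G3|G2=0|0=0 -> 0000
Step 6: G0=G1&G3=0&0=0 G1=G0=0 G2=0(const) G3=G3|G2=0|0=0 -> 0000

0000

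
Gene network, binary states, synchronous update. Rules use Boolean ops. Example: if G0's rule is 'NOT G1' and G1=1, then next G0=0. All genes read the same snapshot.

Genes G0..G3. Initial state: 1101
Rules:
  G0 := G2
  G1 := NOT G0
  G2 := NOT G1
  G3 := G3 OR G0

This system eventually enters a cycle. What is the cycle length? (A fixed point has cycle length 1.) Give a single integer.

Answer: 3

Derivation:
Step 0: 1101
Step 1: G0=G2=0 G1=NOT G0=NOT 1=0 G2=NOT G1=NOT 1=0 G3=G3|G0=1|1=1 -> 0001
Step 2: G0=G2=0 G1=NOT G0=NOT 0=1 G2=NOT G1=NOT 0=1 G3=G3|G0=1|0=1 -> 0111
Step 3: G0=G2=1 G1=NOT G0=NOT 0=1 G2=NOT G1=NOT 1=0 G3=G3|G0=1|0=1 -> 1101
State from step 3 equals state from step 0 -> cycle length 3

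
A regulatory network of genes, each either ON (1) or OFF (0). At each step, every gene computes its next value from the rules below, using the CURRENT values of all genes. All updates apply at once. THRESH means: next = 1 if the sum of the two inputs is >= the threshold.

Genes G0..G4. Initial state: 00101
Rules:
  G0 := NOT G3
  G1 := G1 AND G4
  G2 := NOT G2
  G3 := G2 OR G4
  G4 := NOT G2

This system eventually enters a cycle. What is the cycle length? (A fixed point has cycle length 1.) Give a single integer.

Answer: 2

Derivation:
Step 0: 00101
Step 1: G0=NOT G3=NOT 0=1 G1=G1&G4=0&1=0 G2=NOT G2=NOT 1=0 G3=G2|G4=1|1=1 G4=NOT G2=NOT 1=0 -> 10010
Step 2: G0=NOT G3=NOT 1=0 G1=G1&G4=0&0=0 G2=NOT G2=NOT 0=1 G3=G2|G4=0|0=0 G4=NOT G2=NOT 0=1 -> 00101
State from step 2 equals state from step 0 -> cycle length 2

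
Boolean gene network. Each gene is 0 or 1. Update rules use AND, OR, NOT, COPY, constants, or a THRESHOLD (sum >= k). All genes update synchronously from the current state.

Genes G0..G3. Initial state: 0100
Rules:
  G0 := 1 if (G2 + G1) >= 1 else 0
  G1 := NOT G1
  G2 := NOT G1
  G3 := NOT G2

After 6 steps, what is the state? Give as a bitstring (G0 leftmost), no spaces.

Step 1: G0=(0+1>=1)=1 G1=NOT G1=NOT 1=0 G2=NOT G1=NOT 1=0 G3=NOT G2=NOT 0=1 -> 1001
Step 2: G0=(0+0>=1)=0 G1=NOT G1=NOT 0=1 G2=NOT G1=NOT 0=1 G3=NOT G2=NOT 0=1 -> 0111
Step 3: G0=(1+1>=1)=1 G1=NOT G1=NOT 1=0 G2=NOT G1=NOT 1=0 G3=NOT G2=NOT 1=0 -> 1000
Step 4: G0=(0+0>=1)=0 G1=NOT G1=NOT 0=1 G2=NOT G1=NOT 0=1 G3=NOT G2=NOT 0=1 -> 0111
Step 5: G0=(1+1>=1)=1 G1=NOT G1=NOT 1=0 G2=NOT G1=NOT 1=0 G3=NOT G2=NOT 1=0 -> 1000
Step 6: G0=(0+0>=1)=0 G1=NOT G1=NOT 0=1 G2=NOT G1=NOT 0=1 G3=NOT G2=NOT 0=1 -> 0111

0111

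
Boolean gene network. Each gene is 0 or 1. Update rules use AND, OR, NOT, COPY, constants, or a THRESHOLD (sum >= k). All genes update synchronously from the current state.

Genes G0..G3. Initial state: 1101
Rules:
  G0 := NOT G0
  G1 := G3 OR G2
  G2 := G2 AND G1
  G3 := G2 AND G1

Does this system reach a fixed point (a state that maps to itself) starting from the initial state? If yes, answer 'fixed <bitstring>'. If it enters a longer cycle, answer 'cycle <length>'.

Answer: cycle 2

Derivation:
Step 0: 1101
Step 1: G0=NOT G0=NOT 1=0 G1=G3|G2=1|0=1 G2=G2&G1=0&1=0 G3=G2&G1=0&1=0 -> 0100
Step 2: G0=NOT G0=NOT 0=1 G1=G3|G2=0|0=0 G2=G2&G1=0&1=0 G3=G2&G1=0&1=0 -> 1000
Step 3: G0=NOT G0=NOT 1=0 G1=G3|G2=0|0=0 G2=G2&G1=0&0=0 G3=G2&G1=0&0=0 -> 0000
Step 4: G0=NOT G0=NOT 0=1 G1=G3|G2=0|0=0 G2=G2&G1=0&0=0 G3=G2&G1=0&0=0 -> 1000
Cycle of length 2 starting at step 2 -> no fixed point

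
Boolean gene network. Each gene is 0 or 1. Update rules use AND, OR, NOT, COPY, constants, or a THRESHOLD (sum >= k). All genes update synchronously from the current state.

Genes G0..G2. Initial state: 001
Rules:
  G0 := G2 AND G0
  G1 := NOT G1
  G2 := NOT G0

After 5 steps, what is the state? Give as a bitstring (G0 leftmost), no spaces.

Step 1: G0=G2&G0=1&0=0 G1=NOT G1=NOT 0=1 G2=NOT G0=NOT 0=1 -> 011
Step 2: G0=G2&G0=1&0=0 G1=NOT G1=NOT 1=0 G2=NOT G0=NOT 0=1 -> 001
Step 3: G0=G2&G0=1&0=0 G1=NOT G1=NOT 0=1 G2=NOT G0=NOT 0=1 -> 011
Step 4: G0=G2&G0=1&0=0 G1=NOT G1=NOT 1=0 G2=NOT G0=NOT 0=1 -> 001
Step 5: G0=G2&G0=1&0=0 G1=NOT G1=NOT 0=1 G2=NOT G0=NOT 0=1 -> 011

011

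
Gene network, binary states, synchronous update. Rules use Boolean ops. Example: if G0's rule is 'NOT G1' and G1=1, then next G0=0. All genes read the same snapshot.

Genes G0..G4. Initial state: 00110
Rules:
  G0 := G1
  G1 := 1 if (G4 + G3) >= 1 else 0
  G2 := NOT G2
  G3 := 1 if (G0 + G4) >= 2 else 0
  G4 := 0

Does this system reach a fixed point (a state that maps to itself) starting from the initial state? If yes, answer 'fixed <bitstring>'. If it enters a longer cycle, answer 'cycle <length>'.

Step 0: 00110
Step 1: G0=G1=0 G1=(0+1>=1)=1 G2=NOT G2=NOT 1=0 G3=(0+0>=2)=0 G4=0(const) -> 01000
Step 2: G0=G1=1 G1=(0+0>=1)=0 G2=NOT G2=NOT 0=1 G3=(0+0>=2)=0 G4=0(const) -> 10100
Step 3: G0=G1=0 G1=(0+0>=1)=0 G2=NOT G2=NOT 1=0 G3=(1+0>=2)=0 G4=0(const) -> 00000
Step 4: G0=G1=0 G1=(0+0>=1)=0 G2=NOT G2=NOT 0=1 G3=(0+0>=2)=0 G4=0(const) -> 00100
Step 5: G0=G1=0 G1=(0+0>=1)=0 G2=NOT G2=NOT 1=0 G3=(0+0>=2)=0 G4=0(const) -> 00000
Cycle of length 2 starting at step 3 -> no fixed point

Answer: cycle 2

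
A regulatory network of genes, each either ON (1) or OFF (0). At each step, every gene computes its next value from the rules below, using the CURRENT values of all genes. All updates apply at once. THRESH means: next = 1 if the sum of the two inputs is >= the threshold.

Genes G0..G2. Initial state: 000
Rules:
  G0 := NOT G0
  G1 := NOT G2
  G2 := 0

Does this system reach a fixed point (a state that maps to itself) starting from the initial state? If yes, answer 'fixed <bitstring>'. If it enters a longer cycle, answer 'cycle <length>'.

Answer: cycle 2

Derivation:
Step 0: 000
Step 1: G0=NOT G0=NOT 0=1 G1=NOT G2=NOT 0=1 G2=0(const) -> 110
Step 2: G0=NOT G0=NOT 1=0 G1=NOT G2=NOT 0=1 G2=0(const) -> 010
Step 3: G0=NOT G0=NOT 0=1 G1=NOT G2=NOT 0=1 G2=0(const) -> 110
Cycle of length 2 starting at step 1 -> no fixed point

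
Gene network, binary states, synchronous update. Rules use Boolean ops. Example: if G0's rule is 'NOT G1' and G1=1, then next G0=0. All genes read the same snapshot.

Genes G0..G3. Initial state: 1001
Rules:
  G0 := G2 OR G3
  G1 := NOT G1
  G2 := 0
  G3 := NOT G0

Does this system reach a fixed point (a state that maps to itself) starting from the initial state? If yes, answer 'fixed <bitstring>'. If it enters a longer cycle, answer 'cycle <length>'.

Answer: cycle 4

Derivation:
Step 0: 1001
Step 1: G0=G2|G3=0|1=1 G1=NOT G1=NOT 0=1 G2=0(const) G3=NOT G0=NOT 1=0 -> 1100
Step 2: G0=G2|G3=0|0=0 G1=NOT G1=NOT 1=0 G2=0(const) G3=NOT G0=NOT 1=0 -> 0000
Step 3: G0=G2|G3=0|0=0 G1=NOT G1=NOT 0=1 G2=0(const) G3=NOT G0=NOT 0=1 -> 0101
Step 4: G0=G2|G3=0|1=1 G1=NOT G1=NOT 1=0 G2=0(const) G3=NOT G0=NOT 0=1 -> 1001
Cycle of length 4 starting at step 0 -> no fixed point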